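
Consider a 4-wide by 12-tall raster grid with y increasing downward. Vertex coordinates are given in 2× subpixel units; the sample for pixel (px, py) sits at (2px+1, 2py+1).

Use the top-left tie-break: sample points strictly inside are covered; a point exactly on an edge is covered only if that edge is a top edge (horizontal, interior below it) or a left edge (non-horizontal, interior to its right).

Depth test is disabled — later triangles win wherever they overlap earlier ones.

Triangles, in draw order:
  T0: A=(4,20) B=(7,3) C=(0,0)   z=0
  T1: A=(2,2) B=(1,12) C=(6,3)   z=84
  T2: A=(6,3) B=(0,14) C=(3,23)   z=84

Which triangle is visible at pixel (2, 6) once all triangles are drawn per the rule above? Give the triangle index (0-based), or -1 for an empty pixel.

T0:
  2·area = 128  (B↔C swapped to make it positive)
  edge (4, 20)→(0, 0): d=(-4,-20) top-left  bias=+0
  edge (0, 0)→(7, 3): d=(7,3) right/bottom  bias=-1
  edge (7, 3)→(4, 20): d=(-3,17) right/bottom  bias=-1
    (0,0)@(1, 1): e=[16,4,108] → █
    (1,0)@(3, 1): e=[56,-2,74] → ·
    (0,1)@(1, 3): e=[8,18,102] → █
    (1,1)@(3, 3): e=[48,12,68] → █
    (2,1)@(5, 3): e=[88,6,34] → █
    (3,1)@(7, 3): e=[128,0,0] → ·  [on edge]
    (0,2)@(1, 5): e=[0,32,96] → █  [on edge]
    (3,2)@(7, 5): e=[120,14,-6] → ·
    (0,3)@(1, 7): e=[-8,46,90] → ·
    (1,3)@(3, 7): e=[32,40,56] → █
    (3,3)@(7, 7): e=[112,28,-12] → ·
    (1,4)@(3, 9): e=[24,54,50] → █
    (1,7)@(3, 15): e=[0,96,32] → █  [on edge]
  covered (16 px):
    █ · · ·
    █ █ █ ·
    █ █ █ ·
    · █ █ ·
    · █ █ ·
    · █ █ ·
    · █ █ ·
    · █ · ·
    · · · ·
    · · · ·
    · · · ·
    · · · ·
T1:
  2·area = 41  (B↔C swapped to make it positive)
  edge (2, 2)→(6, 3): d=(4,1) right/bottom  bias=-1
  edge (6, 3)→(1, 12): d=(-5,9) right/bottom  bias=-1
  edge (1, 12)→(2, 2): d=(1,-10) top-left  bias=+0
    (1,1)@(3, 3): e=[3,27,11] → █
    (2,1)@(5, 3): e=[1,9,31] → █
    (3,1)@(7, 3): e=[-1,-9,51] → ·
    (1,2)@(3, 5): e=[11,17,13] → █
    (2,2)@(5, 5): e=[9,-1,33] → ·
    (1,3)@(3, 7): e=[19,7,15] → █
    (2,3)@(5, 7): e=[17,-11,35] → ·
    (1,4)@(3, 9): e=[27,-3,17] → ·
  covered (4 px):
    · · · ·
    · █ █ ·
    · █ · ·
    · █ · ·
    · · · ·
    · · · ·
    · · · ·
    · · · ·
    · · · ·
    · · · ·
    · · · ·
    · · · ·
T2:
  2·area = 87  (B↔C swapped to make it positive)
  edge (6, 3)→(3, 23): d=(-3,20) right/bottom  bias=-1
  edge (3, 23)→(0, 14): d=(-3,-9) top-left  bias=+0
  edge (0, 14)→(6, 3): d=(6,-11) top-left  bias=+0
    (2,2)@(5, 5): e=[14,72,1] → █
    (3,2)@(7, 5): e=[-26,90,23] → ·
    (2,3)@(5, 7): e=[8,66,13] → █
    (3,3)@(7, 7): e=[-32,84,35] → ·
    (1,4)@(3, 9): e=[42,42,3] → █
    (3,4)@(7, 9): e=[-38,78,47] → ·
    (1,5)@(3, 11): e=[36,36,15] → █
    (2,5)@(5, 11): e=[-4,54,37] → ·
    (0,6)@(1, 13): e=[70,12,5] → █
    (2,6)@(5, 13): e=[-10,48,49] → ·
    (0,7)@(1, 15): e=[64,6,17] → █
    (2,7)@(5, 15): e=[-16,42,61] → ·
    (0,8)@(1, 17): e=[58,0,29] → █  [on edge]
    (1,11)@(3, 23): e=[0,0,87] → ·  [on edge]
  covered (13 px):
    · · · ·
    · · · ·
    · · █ ·
    · · █ ·
    · █ █ ·
    · █ · ·
    █ █ · ·
    █ █ · ·
    █ █ · ·
    · █ · ·
    · █ · ·
    · · · ·

Z-buffer (winner per pixel, '.' = empty):
  0 . . .
  0 1 1 .
  0 1 2 .
  . 1 2 .
  . 2 2 .
  . 2 0 .
  2 2 0 .
  2 2 . .
  2 2 . .
  . 2 . .
  . 2 . .
  . . . .

Answer: 0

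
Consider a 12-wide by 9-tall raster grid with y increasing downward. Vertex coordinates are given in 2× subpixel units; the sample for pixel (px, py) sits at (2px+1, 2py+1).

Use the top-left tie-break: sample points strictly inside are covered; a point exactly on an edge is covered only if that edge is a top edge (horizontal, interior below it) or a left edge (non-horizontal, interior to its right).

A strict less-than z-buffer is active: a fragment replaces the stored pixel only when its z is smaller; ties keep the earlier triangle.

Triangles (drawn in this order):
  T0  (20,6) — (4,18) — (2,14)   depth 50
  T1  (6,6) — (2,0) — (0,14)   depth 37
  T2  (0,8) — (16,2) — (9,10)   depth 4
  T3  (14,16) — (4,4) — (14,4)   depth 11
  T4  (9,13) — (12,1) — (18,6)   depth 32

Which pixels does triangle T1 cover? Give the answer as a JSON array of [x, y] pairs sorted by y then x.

T0:
  2·area = 88
  edge (20, 6)→(4, 18): d=(-16,12) right/bottom  bias=-1
  edge (4, 18)→(2, 14): d=(-2,-4) top-left  bias=+0
  edge (2, 14)→(20, 6): d=(18,-8) top-left  bias=+0
    (7,4)@(15, 9): e=[12,62,14] → X
    (8,4)@(17, 9): e=[-12,70,30] → .
    (4,5)@(9, 11): e=[52,34,2] → X
    (5,5)@(11, 11): e=[28,42,18] → X
    (6,5)@(13, 11): e=[4,50,34] → X
    (7,5)@(15, 11): e=[-20,58,50] → .
    (2,6)@(5, 13): e=[68,14,6] → X
    (3,6)@(7, 13): e=[44,22,22] → X
    (5,6)@(11, 13): e=[-4,38,54] → .
    (6,6)@(13, 13): e=[-28,46,70] → .
    (1,7)@(3, 15): e=[60,2,26] → X
    (4,7)@(9, 15): e=[-12,26,74] → .
  covered (11 px):
    . . . . . . . . . . . .
    . . . . . . . . . . . .
    . . . . . . . . . . . .
    . . . . . . . . . . . .
    . . . . . . . X . . . .
    . . . . X X X . . . . .
    . . X X X . . . . . . .
    . X X X . . . . . . . .
    . . X . . . . . . . . .
T1:
  2·area = 68  (B↔C swapped to make it positive)
  edge (6, 6)→(0, 14): d=(-6,8) right/bottom  bias=-1
  edge (0, 14)→(2, 0): d=(2,-14) top-left  bias=+0
  edge (2, 0)→(6, 6): d=(4,6) right/bottom  bias=-1
    (1,1)@(3, 3): e=[42,20,6] → X
    (2,1)@(5, 3): e=[26,48,-6] → .
    (1,2)@(3, 5): e=[30,24,14] → X
    (2,2)@(5, 5): e=[14,52,2] → X
    (3,2)@(7, 5): e=[-2,80,-10] → .
    (0,3)@(1, 7): e=[34,0,34] → X  [on edge]
    (3,3)@(7, 7): e=[-14,84,-2] → .
    (0,4)@(1, 9): e=[22,4,42] → X
    (2,4)@(5, 9): e=[-10,60,18] → .
    (0,5)@(1, 11): e=[10,8,50] → X
    (1,5)@(3, 11): e=[-6,36,38] → .
    (0,6)@(1, 13): e=[-2,12,58] → .
  covered (9 px):
    . . . . . . . . . . . .
    . X . . . . . . . . . .
    . X X . . . . . . . . .
    X X X . . . . . . . . .
    X X . . . . . . . . . .
    X . . . . . . . . . . .
    . . . . . . . . . . . .
    . . . . . . . . . . . .
    . . . . . . . . . . . .
T2:
  2·area = 86
  edge (0, 8)→(16, 2): d=(16,-6) top-left  bias=+0
  edge (16, 2)→(9, 10): d=(-7,8) right/bottom  bias=-1
  edge (9, 10)→(0, 8): d=(-9,-2) top-left  bias=+0
    (7,1)@(15, 3): e=[10,1,75] → X
    (8,1)@(17, 3): e=[22,-15,79] → .
    (4,2)@(9, 5): e=[6,35,45] → X
    (5,2)@(11, 5): e=[18,19,49] → X
    (6,2)@(13, 5): e=[30,3,53] → X
    (7,2)@(15, 5): e=[42,-13,57] → .
    (1,3)@(3, 7): e=[2,69,15] → X
    (2,3)@(5, 7): e=[14,53,19] → X
    (3,3)@(7, 7): e=[26,37,23] → X
    (6,3)@(13, 7): e=[62,-11,35] → .
    (1,4)@(3, 9): e=[34,55,-3] → .
    (2,4)@(5, 9): e=[46,39,1] → X
  covered (12 px):
    . . . . . . . . . . . .
    . . . . . . . X . . . .
    . . . . X X X . . . . .
    . X X X X X . . . . . .
    . . X X X . . . . . . .
    . . . . . . . . . . . .
    . . . . . . . . . . . .
    . . . . . . . . . . . .
    . . . . . . . . . . . .
T3:
  2·area = 120
  edge (14, 16)→(4, 4): d=(-10,-12) top-left  bias=+0
  edge (4, 4)→(14, 4): d=(10,0) top-left  bias=+0
  edge (14, 4)→(14, 16): d=(0,12) right/bottom  bias=-1
    (2,2)@(5, 5): e=[2,10,108] → X
    (3,2)@(7, 5): e=[26,10,84] → X
    (4,2)@(9, 5): e=[50,10,60] → X
    (5,2)@(11, 5): e=[74,10,36] → X
    (6,2)@(13, 5): e=[98,10,12] → X
    (7,2)@(15, 5): e=[122,10,-12] → .
    (2,3)@(5, 7): e=[-18,30,108] → .
    (3,3)@(7, 7): e=[6,30,84] → X
    (7,3)@(15, 7): e=[102,30,-12] → .
    (3,4)@(7, 9): e=[-14,50,84] → .
    (4,4)@(9, 9): e=[10,50,60] → X
    (7,4)@(15, 9): e=[82,50,-12] → .
  covered (15 px):
    . . . . . . . . . . . .
    . . . . . . . . . . . .
    . . X X X X X . . . . .
    . . . X X X X . . . . .
    . . . . X X X . . . . .
    . . . . . X X . . . . .
    . . . . . . X . . . . .
    . . . . . . . . . . . .
    . . . . . . . . . . . .
T4:
  2·area = 87
  edge (9, 13)→(12, 1): d=(3,-12) top-left  bias=+0
  edge (12, 1)→(18, 6): d=(6,5) right/bottom  bias=-1
  edge (18, 6)→(9, 13): d=(-9,7) right/bottom  bias=-1
    (6,1)@(13, 3): e=[18,7,62] → X
    (7,1)@(15, 3): e=[42,-3,48] → .
    (5,2)@(11, 5): e=[0,29,58] → X  [on edge]
    (7,2)@(15, 5): e=[48,9,30] → X
    (8,2)@(17, 5): e=[72,-1,16] → .
    (5,3)@(11, 7): e=[6,41,40] → X
    (8,3)@(17, 7): e=[78,11,-2] → .
    (5,4)@(11, 9): e=[12,53,22] → X
    (7,4)@(15, 9): e=[60,33,-6] → .
    (5,5)@(11, 11): e=[18,65,4] → X
    (6,5)@(13, 11): e=[42,55,-10] → .
    (4,6)@(9, 13): e=[0,87,0] → .  [on edge]
  covered (10 px):
    . . . . . . . . . . . .
    . . . . . . X . . . . .
    . . . . . X X X . . . .
    . . . . . X X X . . . .
    . . . . . X X . . . . .
    . . . . . X . . . . . .
    . . . . . . . . . . . .
    . . . . . . . . . . . .
    . . . . . . . . . . . .

Answer: [[1,1],[1,2],[2,2],[0,3],[1,3],[2,3],[0,4],[1,4],[0,5]]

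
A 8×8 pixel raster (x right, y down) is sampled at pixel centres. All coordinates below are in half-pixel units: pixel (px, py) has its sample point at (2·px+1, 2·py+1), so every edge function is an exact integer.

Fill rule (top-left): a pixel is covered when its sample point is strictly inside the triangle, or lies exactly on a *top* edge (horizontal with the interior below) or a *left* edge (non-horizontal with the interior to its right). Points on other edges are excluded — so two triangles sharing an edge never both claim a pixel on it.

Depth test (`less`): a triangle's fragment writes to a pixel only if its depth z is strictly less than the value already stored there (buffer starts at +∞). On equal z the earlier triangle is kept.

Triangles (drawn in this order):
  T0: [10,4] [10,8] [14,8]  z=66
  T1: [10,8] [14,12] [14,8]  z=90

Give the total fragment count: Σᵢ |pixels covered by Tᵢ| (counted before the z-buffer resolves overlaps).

T0:
  2·area = 16  (B↔C swapped to make it positive)
  edge (10, 4)→(14, 8): d=(4,4) right/bottom  bias=-1
  edge (14, 8)→(10, 8): d=(-4,0) right/bottom  bias=-1
  edge (10, 8)→(10, 4): d=(0,-4) top-left  bias=+0
    (3,0)@(7, 1): e=[0,28,-12] → ·  [on edge]
    (4,1)@(9, 3): e=[0,20,-4] → ·  [on edge]
    (5,2)@(11, 5): e=[0,12,4] → ·  [on edge]
    (5,3)@(11, 7): e=[8,4,4] → █
    (6,3)@(13, 7): e=[0,4,12] → ·  [on edge]
    (5,4)@(11, 9): e=[16,-4,4] → ·
    (7,4)@(15, 9): e=[0,-4,20] → ·  [on edge]
  covered (1 px):
    · · · · · · · ·
    · · · · · · · ·
    · · · · · · · ·
    · · · · · █ · ·
    · · · · · · · ·
    · · · · · · · ·
    · · · · · · · ·
    · · · · · · · ·
T1:
  2·area = 16  (B↔C swapped to make it positive)
  edge (10, 8)→(14, 8): d=(4,0) top-left  bias=+0
  edge (14, 8)→(14, 12): d=(0,4) right/bottom  bias=-1
  edge (14, 12)→(10, 8): d=(-4,-4) top-left  bias=+0
    (1,0)@(3, 1): e=[-28,44,0] → ·  [on edge]
    (2,1)@(5, 3): e=[-20,36,0] → ·  [on edge]
    (3,2)@(7, 5): e=[-12,28,0] → ·  [on edge]
    (4,3)@(9, 7): e=[-4,20,0] → ·  [on edge]
    (5,4)@(11, 9): e=[4,12,0] → █  [on edge]
    (6,4)@(13, 9): e=[4,4,8] → █
    (7,4)@(15, 9): e=[4,-4,16] → ·
    (5,5)@(11, 11): e=[12,12,-8] → ·
    (6,5)@(13, 11): e=[12,4,0] → █  [on edge]
    (7,5)@(15, 11): e=[12,-4,8] → ·
    (6,6)@(13, 13): e=[20,4,-8] → ·
    (7,6)@(15, 13): e=[20,-4,0] → ·  [on edge]
  covered (3 px):
    · · · · · · · ·
    · · · · · · · ·
    · · · · · · · ·
    · · · · · · · ·
    · · · · · █ █ ·
    · · · · · · █ ·
    · · · · · · · ·
    · · · · · · · ·

Result: 4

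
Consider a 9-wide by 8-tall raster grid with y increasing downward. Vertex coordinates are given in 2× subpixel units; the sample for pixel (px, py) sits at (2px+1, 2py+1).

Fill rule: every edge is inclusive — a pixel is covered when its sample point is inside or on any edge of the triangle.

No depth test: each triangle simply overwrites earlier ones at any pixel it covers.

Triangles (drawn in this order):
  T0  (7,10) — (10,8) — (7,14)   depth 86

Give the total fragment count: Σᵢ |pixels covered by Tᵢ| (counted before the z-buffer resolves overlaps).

T0:
  2·area = 12
  edge (7, 10)→(10, 8): d=(3,-2) inclusive
  edge (10, 8)→(7, 14): d=(-3,6) inclusive
  edge (7, 14)→(7, 10): d=(0,-4) inclusive
    (3,0)@(7, 1): e=[-27,39,0] → ·  [on edge]
    (3,1)@(7, 3): e=[-21,33,0] → ·  [on edge]
    (3,2)@(7, 5): e=[-15,27,0] → ·  [on edge]
    (3,3)@(7, 7): e=[-9,21,0] → ·  [on edge]
    (3,4)@(7, 9): e=[-3,15,0] → ·  [on edge]
    (4,4)@(9, 9): e=[1,3,8] → #
    (5,4)@(11, 9): e=[5,-9,16] → ·
    (3,5)@(7, 11): e=[3,9,0] → #  [on edge]
    (4,5)@(9, 11): e=[7,-3,8] → ·
    (3,6)@(7, 13): e=[9,3,0] → #  [on edge]
    (4,6)@(9, 13): e=[13,-9,8] → ·
    (3,7)@(7, 15): e=[15,-3,0] → ·  [on edge]
  covered (3 px):
    · · · · · · · · ·
    · · · · · · · · ·
    · · · · · · · · ·
    · · · · · · · · ·
    · · · · # · · · ·
    · · · # · · · · ·
    · · · # · · · · ·
    · · · · · · · · ·

Result: 3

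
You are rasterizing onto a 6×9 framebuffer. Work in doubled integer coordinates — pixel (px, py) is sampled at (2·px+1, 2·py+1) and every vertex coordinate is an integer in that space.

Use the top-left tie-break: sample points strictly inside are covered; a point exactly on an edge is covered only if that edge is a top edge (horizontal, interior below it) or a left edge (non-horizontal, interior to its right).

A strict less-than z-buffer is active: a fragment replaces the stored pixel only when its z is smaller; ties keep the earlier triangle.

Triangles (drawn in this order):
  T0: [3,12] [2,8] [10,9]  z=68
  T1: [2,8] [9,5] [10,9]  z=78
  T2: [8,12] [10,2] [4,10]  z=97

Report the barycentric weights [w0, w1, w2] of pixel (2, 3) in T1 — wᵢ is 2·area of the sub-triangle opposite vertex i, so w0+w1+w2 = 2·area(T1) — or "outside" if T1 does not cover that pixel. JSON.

T0:
  2·area = 31
  edge (3, 12)→(2, 8): d=(-1,-4) top-left  bias=+0
  edge (2, 8)→(10, 9): d=(8,1) right/bottom  bias=-1
  edge (10, 9)→(3, 12): d=(-7,3) right/bottom  bias=-1
    (1,4)@(3, 9): e=[3,7,21] → X
    (2,4)@(5, 9): e=[11,5,15] → X
    (3,4)@(7, 9): e=[19,3,9] → X
    (4,4)@(9, 9): e=[27,1,3] → X
    (5,4)@(11, 9): e=[35,-1,-3] → .
    (1,5)@(3, 11): e=[1,23,7] → X
    (3,5)@(7, 11): e=[17,19,-5] → .
    (4,5)@(9, 11): e=[25,17,-11] → .
    (1,6)@(3, 13): e=[-1,39,-7] → .
    (2,6)@(5, 13): e=[7,37,-13] → .
  covered (6 px):
    . . . . . .
    . . . . . .
    . . . . . .
    . . . . . .
    . X X X X .
    . X X . . .
    . . . . . .
    . . . . . .
    . . . . . .
T1:
  2·area = 31
  edge (2, 8)→(9, 5): d=(7,-3) top-left  bias=+0
  edge (9, 5)→(10, 9): d=(1,4) right/bottom  bias=-1
  edge (10, 9)→(2, 8): d=(-8,-1) top-left  bias=+0
    (4,2)@(9, 5): e=[0,0,31] → .  [on edge]
    (2,3)@(5, 7): e=[2,18,11] → X
    (3,3)@(7, 7): e=[8,10,13] → X
    (4,3)@(9, 7): e=[14,2,15] → X
    (5,3)@(11, 7): e=[20,-6,17] → .
    (2,4)@(5, 9): e=[16,20,-5] → .
    (3,4)@(7, 9): e=[22,12,-3] → .
    (4,4)@(9, 9): e=[28,4,-1] → .
    (5,6)@(11, 13): e=[62,0,-31] → .  [on edge]
  covered (3 px):
    . . . . . .
    . . . . . .
    . . . . . .
    . . X X X .
    . . . . . .
    . . . . . .
    . . . . . .
    . . . . . .
    . . . . . .
T2:
  2·area = 44  (B↔C swapped to make it positive)
  edge (8, 12)→(4, 10): d=(-4,-2) top-left  bias=+0
  edge (4, 10)→(10, 2): d=(6,-8) top-left  bias=+0
  edge (10, 2)→(8, 12): d=(-2,10) right/bottom  bias=-1
    (4,2)@(9, 5): e=[30,10,4] → X
    (5,2)@(11, 5): e=[34,26,-16] → .
    (3,3)@(7, 7): e=[18,6,20] → X
    (4,3)@(9, 7): e=[22,22,0] → .  [on edge]
    (2,4)@(5, 9): e=[6,2,36] → X
    (4,4)@(9, 9): e=[14,34,-4] → .
    (2,5)@(5, 11): e=[-2,14,32] → .
    (3,5)@(7, 11): e=[2,30,12] → X
    (4,5)@(9, 11): e=[6,46,-8] → .
    (3,6)@(7, 13): e=[-6,42,8] → .
    (3,8)@(7, 17): e=[-22,66,0] → .  [on edge]
  covered (5 px):
    . . . . . .
    . . . . . .
    . . . . X .
    . . . X . .
    . . X X . .
    . . . X . .
    . . . . . .
    . . . . . .
    . . . . . .

Final: [18,11,2]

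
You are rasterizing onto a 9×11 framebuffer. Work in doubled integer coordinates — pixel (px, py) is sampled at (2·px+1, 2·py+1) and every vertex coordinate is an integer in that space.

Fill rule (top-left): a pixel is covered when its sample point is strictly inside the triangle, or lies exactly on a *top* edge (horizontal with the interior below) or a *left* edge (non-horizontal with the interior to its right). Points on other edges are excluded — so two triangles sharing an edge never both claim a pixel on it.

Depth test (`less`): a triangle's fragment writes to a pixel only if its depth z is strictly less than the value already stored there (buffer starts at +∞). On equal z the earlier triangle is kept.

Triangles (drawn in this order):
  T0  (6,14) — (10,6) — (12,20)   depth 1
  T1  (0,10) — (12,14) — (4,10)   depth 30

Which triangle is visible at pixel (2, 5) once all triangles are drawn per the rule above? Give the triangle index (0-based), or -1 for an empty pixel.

T0:
  2·area = 72
  edge (6, 14)→(10, 6): d=(4,-8) top-left  bias=+0
  edge (10, 6)→(12, 20): d=(2,14) right/bottom  bias=-1
  edge (12, 20)→(6, 14): d=(-6,-6) top-left  bias=+0
    (0,4)@(1, 9): e=[-60,132,0] → .  [on edge]
    (4,4)@(9, 9): e=[4,20,48] → X
    (5,4)@(11, 9): e=[20,-8,60] → .
    (1,5)@(3, 11): e=[-36,108,0] → .  [on edge]
    (4,5)@(9, 11): e=[12,24,36] → X
    (5,5)@(11, 11): e=[28,-4,48] → .
    (2,6)@(5, 13): e=[-12,84,0] → .  [on edge]
    (3,6)@(7, 13): e=[4,56,12] → X
    (5,6)@(11, 13): e=[36,0,36] → .  [on edge]
    (3,7)@(7, 15): e=[12,60,0] → X  [on edge]
    (5,7)@(11, 15): e=[44,4,24] → X
    (6,7)@(13, 15): e=[60,-24,36] → .
    (4,8)@(9, 17): e=[36,36,0] → X  [on edge]
    (5,9)@(11, 19): e=[60,12,0] → X  [on edge]
    (6,10)@(13, 21): e=[84,-12,0] → .  [on edge]
  covered (10 px):
    . . . . . . . . .
    . . . . . . . . .
    . . . . . . . . .
    . . . . . . . . .
    . . . . X . . . .
    . . . . X . . . .
    . . . X X . . . .
    . . . X X X . . .
    . . . . X X . . .
    . . . . . X . . .
    . . . . . . . . .
T1:
  2·area = 16  (B↔C swapped to make it positive)
  edge (0, 10)→(4, 10): d=(4,0) top-left  bias=+0
  edge (4, 10)→(12, 14): d=(8,4) right/bottom  bias=-1
  edge (12, 14)→(0, 10): d=(-12,-4) top-left  bias=+0
    (1,5)@(3, 11): e=[4,12,0] → X  [on edge]
    (2,5)@(5, 11): e=[4,4,8] → X
    (3,5)@(7, 11): e=[4,-4,16] → .
    (1,6)@(3, 13): e=[12,28,-24] → .
    (2,6)@(5, 13): e=[12,20,-16] → .
    (4,6)@(9, 13): e=[12,4,0] → X  [on edge]
    (5,6)@(11, 13): e=[12,-4,8] → .
    (4,7)@(9, 15): e=[20,20,-24] → .
    (7,7)@(15, 15): e=[20,-4,0] → .  [on edge]
  covered (3 px):
    . . . . . . . . .
    . . . . . . . . .
    . . . . . . . . .
    . . . . . . . . .
    . . . . . . . . .
    . X X . . . . . .
    . . . . X . . . .
    . . . . . . . . .
    . . . . . . . . .
    . . . . . . . . .
    . . . . . . . . .

Z-buffer (winner per pixel, '.' = empty):
  . . . . . . . . .
  . . . . . . . . .
  . . . . . . . . .
  . . . . . . . . .
  . . . . 0 . . . .
  . 1 1 . 0 . . . .
  . . . 0 0 . . . .
  . . . 0 0 0 . . .
  . . . . 0 0 . . .
  . . . . . 0 . . .
  . . . . . . . . .

Answer: 1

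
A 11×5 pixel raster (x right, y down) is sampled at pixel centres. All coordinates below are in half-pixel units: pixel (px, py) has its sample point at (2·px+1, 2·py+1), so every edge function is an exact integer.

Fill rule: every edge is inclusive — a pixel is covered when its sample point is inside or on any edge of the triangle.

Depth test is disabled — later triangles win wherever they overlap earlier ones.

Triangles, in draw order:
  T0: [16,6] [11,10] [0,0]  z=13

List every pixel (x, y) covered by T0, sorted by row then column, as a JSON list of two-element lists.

T0:
  2·area = 94
  edge (16, 6)→(11, 10): d=(-5,4) inclusive
  edge (11, 10)→(0, 0): d=(-11,-10) inclusive
  edge (0, 0)→(16, 6): d=(16,6) inclusive
    (2,1)@(5, 3): e=[59,17,18] → #
    (3,1)@(7, 3): e=[51,37,6] → #
    (4,1)@(9, 3): e=[43,57,-6] → ·
    (2,2)@(5, 5): e=[49,-5,50] → ·
    (3,2)@(7, 5): e=[41,15,38] → #
    (4,2)@(9, 5): e=[33,35,26] → #
    (5,2)@(11, 5): e=[25,55,14] → #
    (6,2)@(13, 5): e=[17,75,2] → #
    (7,2)@(15, 5): e=[9,95,-10] → ·
    (3,3)@(7, 7): e=[31,-7,70] → ·
    (4,3)@(9, 7): e=[23,13,58] → #
    (7,3)@(15, 7): e=[-1,73,22] → ·
  covered (10 px):
    · · · · · · · · · · ·
    · · # # · · · · · · ·
    · · · # # # # · · · ·
    · · · · # # # · · · ·
    · · · · · # · · · · ·

Answer: [[2,1],[3,1],[3,2],[4,2],[5,2],[6,2],[4,3],[5,3],[6,3],[5,4]]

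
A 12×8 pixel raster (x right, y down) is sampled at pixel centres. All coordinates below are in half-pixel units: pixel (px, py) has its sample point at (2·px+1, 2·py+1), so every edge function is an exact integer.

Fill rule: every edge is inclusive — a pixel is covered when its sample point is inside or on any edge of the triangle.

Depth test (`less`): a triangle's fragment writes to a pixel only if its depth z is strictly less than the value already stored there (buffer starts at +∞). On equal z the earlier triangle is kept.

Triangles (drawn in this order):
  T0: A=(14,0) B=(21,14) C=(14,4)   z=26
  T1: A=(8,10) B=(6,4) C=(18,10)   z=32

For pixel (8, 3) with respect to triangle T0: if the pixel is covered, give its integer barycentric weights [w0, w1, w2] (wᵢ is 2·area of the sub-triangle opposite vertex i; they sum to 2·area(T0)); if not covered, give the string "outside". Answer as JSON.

T0:
  2·area = 28
  edge (14, 0)→(21, 14): d=(7,14) inclusive
  edge (21, 14)→(14, 4): d=(-7,-10) inclusive
  edge (14, 4)→(14, 0): d=(0,-4) inclusive
    (7,1)@(15, 3): e=[7,17,4] → █
    (8,1)@(17, 3): e=[-21,37,12] → ·
    (7,2)@(15, 5): e=[21,3,4] → █
    (8,2)@(17, 5): e=[-7,23,12] → ·
    (7,3)@(15, 7): e=[35,-11,4] → ·
    (8,3)@(17, 7): e=[7,9,12] → █
    (9,3)@(19, 7): e=[-21,29,20] → ·
    (8,4)@(17, 9): e=[21,-5,12] → ·
    (9,5)@(19, 11): e=[7,1,20] → █
    (10,5)@(21, 11): e=[-21,21,28] → ·
    (9,6)@(19, 13): e=[21,-13,20] → ·
  covered (4 px):
    · · · · · · · · · · · ·
    · · · · · · · █ · · · ·
    · · · · · · · █ · · · ·
    · · · · · · · · █ · · ·
    · · · · · · · · · · · ·
    · · · · · · · · · █ · ·
    · · · · · · · · · · · ·
    · · · · · · · · · · · ·
T1:
  2·area = 60
  edge (8, 10)→(6, 4): d=(-2,-6) inclusive
  edge (6, 4)→(18, 10): d=(12,6) inclusive
  edge (18, 10)→(8, 10): d=(-10,0) inclusive
    (2,0)@(5, 1): e=[0,-30,90] → ·  [on edge]
    (3,2)@(7, 5): e=[4,6,50] → █
    (4,2)@(9, 5): e=[16,-6,50] → ·
    (3,3)@(7, 7): e=[0,30,30] → █  [on edge]
    (4,3)@(9, 7): e=[12,18,30] → █
    (5,3)@(11, 7): e=[24,6,30] → █
    (6,3)@(13, 7): e=[36,-6,30] → ·
    (3,4)@(7, 9): e=[-4,54,10] → ·
    (4,4)@(9, 9): e=[8,42,10] → █
    (6,4)@(13, 9): e=[32,18,10] → █
    (7,4)@(15, 9): e=[44,6,10] → █
    (8,4)@(17, 9): e=[56,-6,10] → ·
    (4,6)@(9, 13): e=[0,90,-30] → ·  [on edge]
  covered (8 px):
    · · · · · · · · · · · ·
    · · · · · · · · · · · ·
    · · · █ · · · · · · · ·
    · · · █ █ █ · · · · · ·
    · · · · █ █ █ █ · · · ·
    · · · · · · · · · · · ·
    · · · · · · · · · · · ·
    · · · · · · · · · · · ·

Final: [9,12,7]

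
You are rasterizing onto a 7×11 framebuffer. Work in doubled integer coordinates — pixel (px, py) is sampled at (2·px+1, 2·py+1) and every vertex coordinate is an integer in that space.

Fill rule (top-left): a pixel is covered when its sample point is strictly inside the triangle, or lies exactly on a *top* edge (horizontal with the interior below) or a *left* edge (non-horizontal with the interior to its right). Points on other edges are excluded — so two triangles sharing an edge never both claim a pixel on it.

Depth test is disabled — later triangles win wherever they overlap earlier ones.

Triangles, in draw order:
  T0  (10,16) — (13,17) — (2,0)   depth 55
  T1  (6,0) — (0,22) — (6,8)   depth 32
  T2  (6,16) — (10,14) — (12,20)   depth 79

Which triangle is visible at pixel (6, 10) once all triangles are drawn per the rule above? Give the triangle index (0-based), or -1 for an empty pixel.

T0:
  2·area = 40  (B↔C swapped to make it positive)
  edge (10, 16)→(2, 0): d=(-8,-16) top-left  bias=+0
  edge (2, 0)→(13, 17): d=(11,17) right/bottom  bias=-1
  edge (13, 17)→(10, 16): d=(-3,-1) top-left  bias=+0
    (2,2)@(5, 5): e=[8,4,28] → █
    (3,2)@(7, 5): e=[40,-30,30] → ·
    (2,3)@(5, 7): e=[-8,26,22] → ·
    (3,4)@(7, 9): e=[8,14,18] → █
    (4,4)@(9, 9): e=[40,-20,20] → ·
    (3,5)@(7, 11): e=[-8,36,12] → ·
    (4,5)@(9, 11): e=[24,2,14] → █
    (5,5)@(11, 11): e=[56,-32,16] → ·
    (0,6)@(1, 13): e=[-120,160,0] → ·  [on edge]
    (4,6)@(9, 13): e=[8,24,8] → █
    (5,6)@(11, 13): e=[40,-10,10] → ·
    (3,7)@(7, 15): e=[-40,80,0] → ·  [on edge]
    (6,8)@(13, 17): e=[40,0,0] → ·  [on edge]
  covered (5 px):
    · · · · · · ·
    · · · · · · ·
    · · █ · · · ·
    · · · · · · ·
    · · · █ · · ·
    · · · · █ · ·
    · · · · █ · ·
    · · · · · █ ·
    · · · · · · ·
    · · · · · · ·
    · · · · · · ·
T1:
  2·area = 48  (B↔C swapped to make it positive)
  edge (6, 0)→(6, 8): d=(0,8) right/bottom  bias=-1
  edge (6, 8)→(0, 22): d=(-6,14) right/bottom  bias=-1
  edge (0, 22)→(6, 0): d=(6,-22) top-left  bias=+0
    (4,0)@(9, 1): e=[-24,0,72] → ·  [on edge]
    (2,2)@(5, 5): e=[8,32,8] → █
    (3,2)@(7, 5): e=[-8,4,52] → ·
    (2,3)@(5, 7): e=[8,20,20] → █
    (3,3)@(7, 7): e=[-8,-8,64] → ·
    (2,4)@(5, 9): e=[8,8,32] → █
    (3,4)@(7, 9): e=[-8,-20,76] → ·
    (1,5)@(3, 11): e=[24,24,0] → █  [on edge]
    (2,5)@(5, 11): e=[8,-4,44] → ·
    (1,6)@(3, 13): e=[24,12,12] → █
    (2,6)@(5, 13): e=[8,-16,56] → ·
    (1,7)@(3, 15): e=[24,0,24] → ·  [on edge]
  covered (6 px):
    · · · · · · ·
    · · · · · · ·
    · · █ · · · ·
    · · █ · · · ·
    · · █ · · · ·
    · █ · · · · ·
    · █ · · · · ·
    · · · · · · ·
    · · · · · · ·
    █ · · · · · ·
    · · · · · · ·
T2:
  2·area = 28
  edge (6, 16)→(10, 14): d=(4,-2) top-left  bias=+0
  edge (10, 14)→(12, 20): d=(2,6) right/bottom  bias=-1
  edge (12, 20)→(6, 16): d=(-6,-4) top-left  bias=+0
    (3,2)@(7, 5): e=[-42,0,70] → ·  [on edge]
    (4,5)@(9, 11): e=[-14,0,42] → ·  [on edge]
    (4,7)@(9, 15): e=[2,8,18] → █
    (5,7)@(11, 15): e=[6,-4,26] → ·
    (4,8)@(9, 17): e=[10,12,6] → █
    (5,8)@(11, 17): e=[14,0,14] → ·  [on edge]
    (4,9)@(9, 19): e=[18,16,-6] → ·
    (5,9)@(11, 19): e=[22,4,2] → █
    (6,9)@(13, 19): e=[26,-8,10] → ·
    (5,10)@(11, 21): e=[30,8,-10] → ·
  covered (3 px):
    · · · · · · ·
    · · · · · · ·
    · · · · · · ·
    · · · · · · ·
    · · · · · · ·
    · · · · · · ·
    · · · · · · ·
    · · · · █ · ·
    · · · · █ · ·
    · · · · · █ ·
    · · · · · · ·

Z-buffer (winner per pixel, '.' = empty):
  . . . . . . .
  . . . . . . .
  . . 1 . . . .
  . . 1 . . . .
  . . 1 0 . . .
  . 1 . . 0 . .
  . 1 . . 0 . .
  . . . . 2 0 .
  . . . . 2 . .
  1 . . . . 2 .
  . . . . . . .

Final: -1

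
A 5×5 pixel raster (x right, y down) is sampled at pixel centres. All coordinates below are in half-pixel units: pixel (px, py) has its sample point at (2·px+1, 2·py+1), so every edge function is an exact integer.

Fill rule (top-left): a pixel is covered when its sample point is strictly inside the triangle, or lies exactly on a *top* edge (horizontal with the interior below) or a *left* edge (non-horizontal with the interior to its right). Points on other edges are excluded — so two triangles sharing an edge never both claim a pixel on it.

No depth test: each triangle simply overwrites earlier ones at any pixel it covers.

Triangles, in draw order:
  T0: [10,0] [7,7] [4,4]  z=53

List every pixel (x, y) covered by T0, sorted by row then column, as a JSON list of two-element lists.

T0:
  2·area = 30
  edge (10, 0)→(7, 7): d=(-3,7) right/bottom  bias=-1
  edge (7, 7)→(4, 4): d=(-3,-3) top-left  bias=+0
  edge (4, 4)→(10, 0): d=(6,-4) top-left  bias=+0
    (0,0)@(1, 1): e=[60,0,-30] → ·  [on edge]
    (4,0)@(9, 1): e=[4,24,2] → #
    (1,1)@(3, 3): e=[40,0,-10] → ·  [on edge]
    (3,1)@(7, 3): e=[12,12,6] → #
    (4,1)@(9, 3): e=[-2,18,14] → ·
    (2,2)@(5, 5): e=[20,0,10] → #  [on edge]
    (4,2)@(9, 5): e=[-8,12,26] → ·
    (2,3)@(5, 7): e=[14,-6,22] → ·
    (3,3)@(7, 7): e=[0,0,30] → ·  [on edge]
    (4,4)@(9, 9): e=[-20,0,50] → ·  [on edge]
  covered (4 px):
    · · · · #
    · · · # ·
    · · # # ·
    · · · · ·
    · · · · ·

Result: [[4,0],[3,1],[2,2],[3,2]]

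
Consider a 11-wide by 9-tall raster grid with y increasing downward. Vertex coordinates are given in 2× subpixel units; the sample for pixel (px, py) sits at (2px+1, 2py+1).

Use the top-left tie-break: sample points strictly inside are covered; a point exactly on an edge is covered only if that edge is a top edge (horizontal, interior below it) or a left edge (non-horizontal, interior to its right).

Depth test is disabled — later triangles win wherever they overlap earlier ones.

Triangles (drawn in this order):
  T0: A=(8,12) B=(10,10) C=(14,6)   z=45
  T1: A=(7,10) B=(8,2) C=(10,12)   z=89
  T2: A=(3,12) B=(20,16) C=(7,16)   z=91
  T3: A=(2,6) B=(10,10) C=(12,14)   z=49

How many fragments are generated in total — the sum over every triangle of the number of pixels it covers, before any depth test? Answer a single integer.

T0:
  degenerate (2·area = 0) — covers nothing
T1:
  2·area = 26
  edge (7, 10)→(8, 2): d=(1,-8) top-left  bias=+0
  edge (8, 2)→(10, 12): d=(2,10) right/bottom  bias=-1
  edge (10, 12)→(7, 10): d=(-3,-2) top-left  bias=+0
    (4,3)@(9, 7): e=[13,0,13] → ·  [on edge]
    (4,4)@(9, 9): e=[15,4,7] → █
    (5,4)@(11, 9): e=[31,-16,11] → ·
    (4,5)@(9, 11): e=[17,8,1] → █
    (5,5)@(11, 11): e=[33,-12,5] → ·
    (4,6)@(9, 13): e=[19,12,-5] → ·
    (5,8)@(11, 17): e=[39,0,-13] → ·  [on edge]
  covered (2 px):
    · · · · · · · · · · ·
    · · · · · · · · · · ·
    · · · · · · · · · · ·
    · · · · · · · · · · ·
    · · · · █ · · · · · ·
    · · · · █ · · · · · ·
    · · · · · · · · · · ·
    · · · · · · · · · · ·
    · · · · · · · · · · ·
T2:
  2·area = 52
  edge (3, 12)→(20, 16): d=(17,4) right/bottom  bias=-1
  edge (20, 16)→(7, 16): d=(-13,0) right/bottom  bias=-1
  edge (7, 16)→(3, 12): d=(-4,-4) top-left  bias=+0
    (2,6)@(5, 13): e=[9,39,4] → █
    (3,6)@(7, 13): e=[1,39,12] → █
    (4,6)@(9, 13): e=[-7,39,20] → ·
    (2,7)@(5, 15): e=[43,13,-4] → ·
    (3,7)@(7, 15): e=[35,13,4] → █
    (4,7)@(9, 15): e=[27,13,12] → █
    (5,7)@(11, 15): e=[19,13,20] → █
    (6,7)@(13, 15): e=[11,13,28] → █
    (7,7)@(15, 15): e=[3,13,36] → █
    (8,7)@(17, 15): e=[-5,13,44] → ·
    (3,8)@(7, 17): e=[69,-13,-4] → ·
    (4,8)@(9, 17): e=[61,-13,4] → ·
  covered (7 px):
    · · · · · · · · · · ·
    · · · · · · · · · · ·
    · · · · · · · · · · ·
    · · · · · · · · · · ·
    · · · · · · · · · · ·
    · · · · · · · · · · ·
    · · █ █ · · · · · · ·
    · · · █ █ █ █ █ · · ·
    · · · · · · · · · · ·
T3:
  2·area = 24
  edge (2, 6)→(10, 10): d=(8,4) right/bottom  bias=-1
  edge (10, 10)→(12, 14): d=(2,4) right/bottom  bias=-1
  edge (12, 14)→(2, 6): d=(-10,-8) top-left  bias=+0
    (3,4)@(7, 9): e=[4,10,10] → █
    (4,4)@(9, 9): e=[-4,2,26] → ·
    (3,5)@(7, 11): e=[20,14,-10] → ·
    (4,5)@(9, 11): e=[12,6,6] → █
    (5,5)@(11, 11): e=[4,-2,22] → ·
    (4,6)@(9, 13): e=[28,10,-14] → ·
    (5,6)@(11, 13): e=[20,2,2] → █
    (6,6)@(13, 13): e=[12,-6,18] → ·
    (5,7)@(11, 15): e=[36,6,-18] → ·
  covered (3 px):
    · · · · · · · · · · ·
    · · · · · · · · · · ·
    · · · · · · · · · · ·
    · · · · · · · · · · ·
    · · · █ · · · · · · ·
    · · · · █ · · · · · ·
    · · · · · █ · · · · ·
    · · · · · · · · · · ·
    · · · · · · · · · · ·

Final: 12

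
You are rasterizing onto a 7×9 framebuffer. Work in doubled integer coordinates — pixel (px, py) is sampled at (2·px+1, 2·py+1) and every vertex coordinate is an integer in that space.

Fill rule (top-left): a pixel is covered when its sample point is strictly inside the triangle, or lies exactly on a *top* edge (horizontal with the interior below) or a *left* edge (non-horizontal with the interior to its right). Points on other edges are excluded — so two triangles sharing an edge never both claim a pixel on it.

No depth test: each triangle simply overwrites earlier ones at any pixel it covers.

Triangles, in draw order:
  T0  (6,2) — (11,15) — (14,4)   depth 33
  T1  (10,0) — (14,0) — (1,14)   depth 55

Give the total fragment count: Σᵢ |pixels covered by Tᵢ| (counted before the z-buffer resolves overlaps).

T0:
  2·area = 94  (B↔C swapped to make it positive)
  edge (6, 2)→(14, 4): d=(8,2) right/bottom  bias=-1
  edge (14, 4)→(11, 15): d=(-3,11) right/bottom  bias=-1
  edge (11, 15)→(6, 2): d=(-5,-13) top-left  bias=+0
    (3,1)@(7, 3): e=[6,80,8] → #
    (4,1)@(9, 3): e=[2,58,34] → #
    (5,1)@(11, 3): e=[-2,36,60] → ·
    (3,2)@(7, 5): e=[22,74,-2] → ·
    (4,2)@(9, 5): e=[18,52,24] → #
    (5,2)@(11, 5): e=[14,30,50] → #
    (6,2)@(13, 5): e=[10,8,76] → #
    (4,3)@(9, 7): e=[34,46,14] → #
    (4,4)@(9, 9): e=[50,40,4] → #
    (6,4)@(13, 9): e=[42,-4,56] → ·
    (4,5)@(9, 11): e=[66,34,-6] → ·
    (5,5)@(11, 11): e=[62,12,20] → #
    (5,7)@(11, 15): e=[94,0,0] → ·  [on edge]
  covered (12 px):
    · · · · · · ·
    · · · # # · ·
    · · · · # # #
    · · · · # # #
    · · · · # # ·
    · · · · · # ·
    · · · · · # ·
    · · · · · · ·
    · · · · · · ·
T1:
  2·area = 56
  edge (10, 0)→(14, 0): d=(4,0) top-left  bias=+0
  edge (14, 0)→(1, 14): d=(-13,14) right/bottom  bias=-1
  edge (1, 14)→(10, 0): d=(9,-14) top-left  bias=+0
    (5,0)@(11, 1): e=[4,29,23] → #
    (6,0)@(13, 1): e=[4,1,51] → #
    (4,1)@(9, 3): e=[12,31,13] → #
    (6,1)@(13, 3): e=[12,-25,69] → ·
    (3,2)@(7, 5): e=[20,33,3] → #
    (5,2)@(11, 5): e=[20,-23,59] → ·
    (3,3)@(7, 7): e=[28,7,21] → #
    (4,3)@(9, 7): e=[28,-21,49] → ·
    (2,4)@(5, 9): e=[36,9,11] → #
    (3,4)@(7, 9): e=[36,-19,39] → ·
    (1,5)@(3, 11): e=[44,11,1] → #
    (2,5)@(5, 11): e=[44,-17,29] → ·
  covered (9 px):
    · · · · · # #
    · · · · # # ·
    · · · # # · ·
    · · · # · · ·
    · · # · · · ·
    · # · · · · ·
    · · · · · · ·
    · · · · · · ·
    · · · · · · ·

Final: 21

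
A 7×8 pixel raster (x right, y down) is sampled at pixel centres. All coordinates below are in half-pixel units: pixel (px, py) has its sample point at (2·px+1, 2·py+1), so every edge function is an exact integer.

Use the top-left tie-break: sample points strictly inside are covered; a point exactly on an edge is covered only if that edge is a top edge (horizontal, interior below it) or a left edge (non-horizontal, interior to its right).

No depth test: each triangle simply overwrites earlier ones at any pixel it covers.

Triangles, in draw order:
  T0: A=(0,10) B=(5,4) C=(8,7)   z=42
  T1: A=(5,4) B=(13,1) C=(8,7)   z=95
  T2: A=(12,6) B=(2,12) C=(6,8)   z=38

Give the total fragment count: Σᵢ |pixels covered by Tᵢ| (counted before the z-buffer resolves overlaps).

T0:
  2·area = 33
  edge (0, 10)→(5, 4): d=(5,-6) top-left  bias=+0
  edge (5, 4)→(8, 7): d=(3,3) right/bottom  bias=-1
  edge (8, 7)→(0, 10): d=(-8,3) right/bottom  bias=-1
    (2,2)@(5, 5): e=[5,3,25] → #
    (3,2)@(7, 5): e=[17,-3,19] → ·
    (1,3)@(3, 7): e=[3,15,15] → #
    (3,3)@(7, 7): e=[27,3,3] → #
    (4,3)@(9, 7): e=[39,-3,-3] → ·
    (0,4)@(1, 9): e=[1,27,5] → #
    (1,4)@(3, 9): e=[13,21,-1] → ·
    (2,4)@(5, 9): e=[25,15,-7] → ·
    (3,4)@(7, 9): e=[37,9,-13] → ·
    (0,5)@(1, 11): e=[11,33,-11] → ·
  covered (5 px):
    · · · · · · ·
    · · · · · · ·
    · · # · · · ·
    · # # # · · ·
    # · · · · · ·
    · · · · · · ·
    · · · · · · ·
    · · · · · · ·
T1:
  2·area = 33
  edge (5, 4)→(13, 1): d=(8,-3) top-left  bias=+0
  edge (13, 1)→(8, 7): d=(-5,6) right/bottom  bias=-1
  edge (8, 7)→(5, 4): d=(-3,-3) top-left  bias=+0
    (6,0)@(13, 1): e=[0,0,33] → ·  [on edge]
    (4,1)@(9, 3): e=[4,14,15] → #
    (5,1)@(11, 3): e=[10,2,21] → #
    (6,1)@(13, 3): e=[16,-10,27] → ·
    (3,2)@(7, 5): e=[14,16,3] → #
    (5,2)@(11, 5): e=[26,-8,15] → ·
    (3,3)@(7, 7): e=[30,6,-3] → ·
    (4,3)@(9, 7): e=[36,-6,3] → ·
    (1,6)@(3, 13): e=[66,0,-33] → ·  [on edge]
  covered (4 px):
    · · · · · · ·
    · · · · # # ·
    · · · # # · ·
    · · · · · · ·
    · · · · · · ·
    · · · · · · ·
    · · · · · · ·
    · · · · · · ·
T2:
  2·area = 16
  edge (12, 6)→(2, 12): d=(-10,6) right/bottom  bias=-1
  edge (2, 12)→(6, 8): d=(4,-4) top-left  bias=+0
  edge (6, 8)→(12, 6): d=(6,-2) top-left  bias=+0
    (6,0)@(13, 1): e=[44,0,-28] → ·  [on edge]
    (5,1)@(11, 3): e=[36,0,-20] → ·  [on edge]
    (4,2)@(9, 5): e=[28,0,-12] → ·  [on edge]
    (3,3)@(7, 7): e=[20,0,-4] → ·  [on edge]
    (4,3)@(9, 7): e=[8,8,0] → #  [on edge]
    (5,3)@(11, 7): e=[-4,16,4] → ·
    (1,4)@(3, 9): e=[24,-8,0] → ·  [on edge]
    (2,4)@(5, 9): e=[12,0,4] → #  [on edge]
    (3,4)@(7, 9): e=[0,8,8] → ·  [on edge]
    (4,4)@(9, 9): e=[-12,16,12] → ·
    (1,5)@(3, 11): e=[4,0,12] → #  [on edge]
    (2,5)@(5, 11): e=[-8,8,16] → ·
    (0,6)@(1, 13): e=[-4,0,20] → ·  [on edge]
  covered (3 px):
    · · · · · · ·
    · · · · · · ·
    · · · · · · ·
    · · · · # · ·
    · · # · · · ·
    · # · · · · ·
    · · · · · · ·
    · · · · · · ·

Final: 12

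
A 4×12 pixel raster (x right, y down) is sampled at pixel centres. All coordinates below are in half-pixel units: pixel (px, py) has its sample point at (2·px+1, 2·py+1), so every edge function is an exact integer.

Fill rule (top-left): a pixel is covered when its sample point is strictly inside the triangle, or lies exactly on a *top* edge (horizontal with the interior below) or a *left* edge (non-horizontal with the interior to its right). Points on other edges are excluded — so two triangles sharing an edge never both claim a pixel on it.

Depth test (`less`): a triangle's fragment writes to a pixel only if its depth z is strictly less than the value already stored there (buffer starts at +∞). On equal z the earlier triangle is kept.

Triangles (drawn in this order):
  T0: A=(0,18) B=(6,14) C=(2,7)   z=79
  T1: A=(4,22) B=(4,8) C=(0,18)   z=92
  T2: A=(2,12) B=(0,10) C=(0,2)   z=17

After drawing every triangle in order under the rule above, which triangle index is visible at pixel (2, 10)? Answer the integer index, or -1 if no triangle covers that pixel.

T0:
  2·area = 58  (B↔C swapped to make it positive)
  edge (0, 18)→(2, 7): d=(2,-11) top-left  bias=+0
  edge (2, 7)→(6, 14): d=(4,7) right/bottom  bias=-1
  edge (6, 14)→(0, 18): d=(-6,4) right/bottom  bias=-1
    (1,4)@(3, 9): e=[15,1,42] → X
    (2,4)@(5, 9): e=[37,-13,34] → .
    (1,5)@(3, 11): e=[19,9,30] → X
    (2,5)@(5, 11): e=[41,-5,22] → .
    (0,6)@(1, 13): e=[1,31,26] → X
    (2,6)@(5, 13): e=[45,3,10] → X
    (3,6)@(7, 13): e=[67,-11,2] → .
    (0,7)@(1, 15): e=[5,39,14] → X
    (2,7)@(5, 15): e=[49,11,-2] → .
    (0,8)@(1, 17): e=[9,47,2] → X
    (1,8)@(3, 17): e=[31,33,-6] → .
    (0,9)@(1, 19): e=[13,55,-10] → .
  covered (8 px):
    . . . .
    . . . .
    . . . .
    . . . .
    . X . .
    . X . .
    X X X .
    X X . .
    X . . .
    . . . .
    . . . .
    . . . .
T1:
  2·area = 56  (B↔C swapped to make it positive)
  edge (4, 22)→(0, 18): d=(-4,-4) top-left  bias=+0
  edge (0, 18)→(4, 8): d=(4,-10) top-left  bias=+0
  edge (4, 8)→(4, 22): d=(0,14) right/bottom  bias=-1
    (1,5)@(3, 11): e=[40,2,14] → X
    (2,5)@(5, 11): e=[48,22,-14] → .
    (1,6)@(3, 13): e=[32,10,14] → X
    (2,6)@(5, 13): e=[40,30,-14] → .
    (1,7)@(3, 15): e=[24,18,14] → X
    (2,7)@(5, 15): e=[32,38,-14] → .
    (0,8)@(1, 17): e=[8,6,42] → X
    (2,8)@(5, 17): e=[24,46,-14] → .
    (0,9)@(1, 19): e=[0,14,42] → X  [on edge]
    (2,9)@(5, 19): e=[16,54,-14] → .
    (0,10)@(1, 21): e=[-8,22,42] → .
    (1,10)@(3, 21): e=[0,42,14] → X  [on edge]
    (2,11)@(5, 23): e=[0,70,-14] → .  [on edge]
  covered (8 px):
    . . . .
    . . . .
    . . . .
    . . . .
    . . . .
    . X . .
    . X . .
    . X . .
    X X . .
    X X . .
    . X . .
    . . . .
T2:
  2·area = 16
  edge (2, 12)→(0, 10): d=(-2,-2) top-left  bias=+0
  edge (0, 10)→(0, 2): d=(0,-8) top-left  bias=+0
  edge (0, 2)→(2, 12): d=(2,10) right/bottom  bias=-1
    (0,3)@(1, 7): e=[8,8,0] → .  [on edge]
    (0,4)@(1, 9): e=[4,8,4] → X
    (1,4)@(3, 9): e=[8,24,-16] → .
    (0,5)@(1, 11): e=[0,8,8] → X  [on edge]
    (1,5)@(3, 11): e=[4,24,-12] → .
    (0,6)@(1, 13): e=[-4,8,12] → .
    (1,6)@(3, 13): e=[0,24,-8] → .  [on edge]
    (2,7)@(5, 15): e=[0,40,-24] → .  [on edge]
    (1,8)@(3, 17): e=[-8,24,0] → .  [on edge]
    (3,8)@(7, 17): e=[0,56,-40] → .  [on edge]
  covered (2 px):
    . . . .
    . . . .
    . . . .
    . . . .
    X . . .
    X . . .
    . . . .
    . . . .
    . . . .
    . . . .
    . . . .
    . . . .

Z-buffer (winner per pixel, '.' = empty):
  . . . .
  . . . .
  . . . .
  . . . .
  2 0 . .
  2 0 . .
  0 0 0 .
  0 0 . .
  0 1 . .
  1 1 . .
  . 1 . .
  . . . .

Final: -1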